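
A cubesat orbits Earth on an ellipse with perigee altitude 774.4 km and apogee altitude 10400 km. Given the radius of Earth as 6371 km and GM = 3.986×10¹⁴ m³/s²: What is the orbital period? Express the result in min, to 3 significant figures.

r_p = 6371 + 774.4 = 7145.4 km = 7.1454×10⁶ m.
r_a = 6371 + 10400 = 16771 km = 1.6771×10⁷ m.
Semi-major axis a = (r_p + r_a)/2 = (7145.4 + 16771)/2 = 11958 km = 1.196×10⁷ m.
By Kepler's third law T = 2π√(a³/μ) = 2π × 2.071×10³ = 1.301×10⁴ s.
= 216.9 min.

T ≈ 217 min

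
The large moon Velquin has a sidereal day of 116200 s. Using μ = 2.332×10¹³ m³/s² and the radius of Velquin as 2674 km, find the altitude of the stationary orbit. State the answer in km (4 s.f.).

A synchronous orbit has period T, so by Kepler's third law a = (μT²/4π²)^(1/3).
μT²/4π² = 2.332×10¹³ × (1.162×10⁵)² / 39.48 = 7.976×10²¹ m³.
a = 1.998×10⁷ m = 19980 km.
Altitude h = a − R = 19980 − 2674 = 17306 km.

h_sync ≈ 17310 km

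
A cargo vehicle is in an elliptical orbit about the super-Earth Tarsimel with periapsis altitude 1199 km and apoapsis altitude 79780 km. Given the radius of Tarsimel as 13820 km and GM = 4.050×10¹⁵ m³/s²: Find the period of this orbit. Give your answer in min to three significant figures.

r_p = 13820 + 1199 = 15019 km = 1.5019×10⁷ m.
r_a = 13820 + 79780 = 93600 km = 9.3600×10⁷ m.
Semi-major axis a = (r_p + r_a)/2 = (15019 + 93600)/2 = 54310 km = 5.431×10⁷ m.
By Kepler's third law T = 2π√(a³/μ) = 2π × 6.289×10³ = 3.952×10⁴ s.
= 658.6 min.

T ≈ 659 min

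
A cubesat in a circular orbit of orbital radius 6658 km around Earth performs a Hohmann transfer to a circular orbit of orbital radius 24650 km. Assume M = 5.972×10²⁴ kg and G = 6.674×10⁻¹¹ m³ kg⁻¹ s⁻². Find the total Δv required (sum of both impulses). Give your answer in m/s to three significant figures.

μ = GM = 6.674×10⁻¹¹ × 5.972×10²⁴ = 3.986×10¹⁴ m³/s².
r₁ = 6658 km = 6.658×10⁶ m.
r₂ = 24650 km = 2.465×10⁷ m.
Transfer ellipse a_t = (r₁ + r₂)/2 = 1.565×10⁷ m.
At r₁: circular v_c1 = √(μ/r₁) = 7737 m/s; transfer-perigee v_p = √[μ(2/r₁ − 1/a_t)] = 9709 m/s.
Δv₁ = v_p − v_c1 = 1972 m/s.
At r₂: circular v_c2 = √(μ/r₂) = 4021 m/s; transfer-apogee v_a = √[μ(2/r₂ − 1/a_t)] = 2622 m/s.
Δv₂ = v_c2 − v_a = 1399 m/s.
Total Δv = Δv₁ + Δv₂ = 3371 m/s.

Δv_total ≈ 3370 m/s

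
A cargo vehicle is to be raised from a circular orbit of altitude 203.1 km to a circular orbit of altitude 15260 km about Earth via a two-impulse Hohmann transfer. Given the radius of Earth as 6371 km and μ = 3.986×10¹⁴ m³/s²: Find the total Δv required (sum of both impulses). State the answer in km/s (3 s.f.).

r₁ = 6371 + 203.1 = 6574.1 km = 6.5741×10⁶ m.
r₂ = 6371 + 15260 = 21631 km = 2.1631×10⁷ m.
Transfer ellipse a_t = (r₁ + r₂)/2 = 1.410×10⁷ m.
At r₁: circular v_c1 = √(μ/r₁) = 7787 m/s; transfer-perigee v_p = √[μ(2/r₁ − 1/a_t)] = 9644 m/s.
Δv₁ = v_p − v_c1 = 1857 m/s.
At r₂: circular v_c2 = √(μ/r₂) = 4293 m/s; transfer-apogee v_a = √[μ(2/r₂ − 1/a_t)] = 2931 m/s.
Δv₂ = v_c2 − v_a = 1362 m/s.
Total Δv = Δv₁ + Δv₂ = 3219 m/s = 3.219 km/s.

Δv_total ≈ 3.22 km/s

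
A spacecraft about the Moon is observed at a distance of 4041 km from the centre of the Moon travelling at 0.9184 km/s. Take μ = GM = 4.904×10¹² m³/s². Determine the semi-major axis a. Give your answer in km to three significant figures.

a ≈ 3100 km

r = 4.041×10⁶ m.
Specific orbital energy ε = v²/2 − μ/r = (918.4)²/2 − 4.904×10¹²/4.041×10⁶ = -7.918×10⁵ J/kg.
Since ε = −μ/(2a), a = −μ/(2ε) = 3.097×10⁶ m = 3096.6 km.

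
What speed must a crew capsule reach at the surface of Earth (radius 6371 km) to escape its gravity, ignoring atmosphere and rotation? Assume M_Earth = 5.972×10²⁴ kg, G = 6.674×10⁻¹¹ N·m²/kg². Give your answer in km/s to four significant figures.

μ = GM = 6.674×10⁻¹¹ × 5.972×10²⁴ = 3.986×10¹⁴ m³/s².
r = R = 6.371×10⁶ m.
Escape speed v_esc = √(2μ/r) = √(2 × 3.986×10¹⁴ / 6.371×10⁶) = √(1.251×10⁸) = 11190 m/s.
= 11.19 km/s.

v_esc ≈ 11.19 km/s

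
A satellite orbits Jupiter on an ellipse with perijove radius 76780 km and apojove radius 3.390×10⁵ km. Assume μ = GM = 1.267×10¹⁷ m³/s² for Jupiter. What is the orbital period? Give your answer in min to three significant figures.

T ≈ 882 min

Semi-major axis a = (r_p + r_a)/2 = (76780 + 3.3900×10⁵)/2 = 2.0789×10⁵ km = 2.079×10⁸ m.
By Kepler's third law T = 2π√(a³/μ) = 2π × 8.421×10³ = 5.291×10⁴ s.
= 881.8 min.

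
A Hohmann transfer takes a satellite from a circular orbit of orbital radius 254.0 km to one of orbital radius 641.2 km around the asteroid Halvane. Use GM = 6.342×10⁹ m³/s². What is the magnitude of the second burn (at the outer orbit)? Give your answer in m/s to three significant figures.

Δv ≈ 24.5 m/s

r₁ = 254.0 km = 2.540×10⁵ m.
r₂ = 641.2 km = 6.412×10⁵ m.
Transfer ellipse a_t = (r₁ + r₂)/2 = 4.476×10⁵ m.
At r₁: circular v_c1 = √(μ/r₁) = 158.0 m/s; transfer-periapsis v_p = √[μ(2/r₁ − 1/a_t)] = 189.1 m/s.
At r₂: circular v_c2 = √(μ/r₂) = 99.45 m/s; transfer-apoapsis v_a = √[μ(2/r₂ − 1/a_t)] = 74.92 m/s.
Δv₂ = v_c2 − v_a = 24.53 m/s.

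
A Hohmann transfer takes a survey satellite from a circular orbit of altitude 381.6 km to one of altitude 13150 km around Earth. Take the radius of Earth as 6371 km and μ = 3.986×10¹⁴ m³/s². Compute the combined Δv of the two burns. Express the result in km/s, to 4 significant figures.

r₁ = 6371 + 381.6 = 6752.6 km = 6.7526×10⁶ m.
r₂ = 6371 + 13150 = 19521 km = 1.9521×10⁷ m.
Transfer ellipse a_t = (r₁ + r₂)/2 = 1.314×10⁷ m.
At r₁: circular v_c1 = √(μ/r₁) = 7683 m/s; transfer-perigee v_p = √[μ(2/r₁ − 1/a_t)] = 9366 m/s.
Δv₁ = v_p − v_c1 = 1683 m/s.
At r₂: circular v_c2 = √(μ/r₂) = 4519 m/s; transfer-apogee v_a = √[μ(2/r₂ − 1/a_t)] = 3240 m/s.
Δv₂ = v_c2 − v_a = 1279 m/s.
Total Δv = Δv₁ + Δv₂ = 2962 m/s = 2.962 km/s.

Δv_total ≈ 2.962 km/s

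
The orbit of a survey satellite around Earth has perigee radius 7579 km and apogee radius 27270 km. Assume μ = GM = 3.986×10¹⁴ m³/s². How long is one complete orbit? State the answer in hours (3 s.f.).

T ≈ 6.36 hours

Semi-major axis a = (r_p + r_a)/2 = (7579.0 + 27270)/2 = 17424 km = 1.742×10⁷ m.
By Kepler's third law T = 2π√(a³/μ) = 2π × 3.643×10³ = 2.289×10⁴ s.
= 6.358 hours.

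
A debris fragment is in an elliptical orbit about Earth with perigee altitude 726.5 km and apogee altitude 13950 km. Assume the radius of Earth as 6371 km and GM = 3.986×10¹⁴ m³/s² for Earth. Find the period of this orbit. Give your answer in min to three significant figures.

T ≈ 266 min

r_p = 6371 + 726.5 = 7097.5 km = 7.0975×10⁶ m.
r_a = 6371 + 13950 = 20321 km = 2.0321×10⁷ m.
Semi-major axis a = (r_p + r_a)/2 = (7097.5 + 20321)/2 = 13709 km = 1.371×10⁷ m.
By Kepler's third law T = 2π√(a³/μ) = 2π × 2.542×10³ = 1.597×10⁴ s.
= 266.2 min.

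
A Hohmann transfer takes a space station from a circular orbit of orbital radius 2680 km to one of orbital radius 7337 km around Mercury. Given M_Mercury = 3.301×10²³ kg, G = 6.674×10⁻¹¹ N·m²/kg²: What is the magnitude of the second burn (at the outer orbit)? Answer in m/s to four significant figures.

Δv ≈ 465.3 m/s

μ = GM = 6.674×10⁻¹¹ × 3.301×10²³ = 2.203×10¹³ m³/s².
r₁ = 2680 km = 2.680×10⁶ m.
r₂ = 7337 km = 7.337×10⁶ m.
Transfer ellipse a_t = (r₁ + r₂)/2 = 5.008×10⁶ m.
At r₁: circular v_c1 = √(μ/r₁) = 2867 m/s; transfer-periherm v_p = √[μ(2/r₁ − 1/a_t)] = 3470 m/s.
At r₂: circular v_c2 = √(μ/r₂) = 1733 m/s; transfer-apoherm v_a = √[μ(2/r₂ − 1/a_t)] = 1268 m/s.
Δv₂ = v_c2 − v_a = 465.3 m/s.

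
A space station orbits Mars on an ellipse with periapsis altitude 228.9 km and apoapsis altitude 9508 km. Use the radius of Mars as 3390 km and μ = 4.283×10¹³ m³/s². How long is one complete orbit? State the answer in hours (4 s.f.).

T ≈ 6.329 hours

r_p = 3390 + 228.9 = 3618.9 km = 3.6189×10⁶ m.
r_a = 3390 + 9508 = 12898 km = 1.2898×10⁷ m.
Semi-major axis a = (r_p + r_a)/2 = (3618.9 + 12898)/2 = 8258.5 km = 8.258×10⁶ m.
By Kepler's third law T = 2π√(a³/μ) = 2π × 3.626×10³ = 2.279×10⁴ s.
= 6.329 hours.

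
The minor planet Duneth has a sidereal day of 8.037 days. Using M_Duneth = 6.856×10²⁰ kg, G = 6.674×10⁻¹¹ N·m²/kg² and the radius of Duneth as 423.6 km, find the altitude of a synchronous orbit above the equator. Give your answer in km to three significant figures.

μ = GM = 6.674×10⁻¹¹ × 6.856×10²⁰ = 4.576×10¹⁰ m³/s².
T = 8.037 days = 6.944×10⁵ s.
A synchronous orbit has period T, so by Kepler's third law a = (μT²/4π²)^(1/3).
μT²/4π² = 4.576×10¹⁰ × (6.944×10⁵)² / 39.48 = 5.589×10²⁰ m³.
a = 8.237×10⁶ m = 8237.0 km.
Altitude h = a − R = 8237.0 − 423.6 = 7813.4 km.

h_sync ≈ 7810 km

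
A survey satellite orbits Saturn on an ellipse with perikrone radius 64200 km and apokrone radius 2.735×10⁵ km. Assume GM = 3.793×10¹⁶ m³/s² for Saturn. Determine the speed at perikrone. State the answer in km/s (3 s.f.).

v ≈ 30.9 km/s

Semi-major axis a = (r_p + r_a)/2 = 1.6885×10⁵ km = 1.688×10⁸ m.
Vis-viva: v² = μ(2/r − 1/a) = 3.793×10¹⁶ × (3.115×10⁻⁸ − 5.922×10⁻⁹) = 9.570×10⁸ m²/s².
v = 30940 m/s = 30.94 km/s.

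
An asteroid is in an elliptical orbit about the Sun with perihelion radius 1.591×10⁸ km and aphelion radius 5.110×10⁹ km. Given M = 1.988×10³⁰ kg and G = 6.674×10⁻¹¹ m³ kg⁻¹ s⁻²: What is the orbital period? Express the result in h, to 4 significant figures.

μ = GM = 6.674×10⁻¹¹ × 1.988×10³⁰ = 1.327×10²⁰ m³/s².
Semi-major axis a = (r_p + r_a)/2 = (1.5910×10⁸ + 5.1100×10⁹)/2 = 2.6346×10⁹ km = 2.635×10¹² m.
By Kepler's third law T = 2π√(a³/μ) = 2π × 3.712×10⁸ = 2.333×10⁹ s.
= 6.479×10⁵ h.

T ≈ 647900 h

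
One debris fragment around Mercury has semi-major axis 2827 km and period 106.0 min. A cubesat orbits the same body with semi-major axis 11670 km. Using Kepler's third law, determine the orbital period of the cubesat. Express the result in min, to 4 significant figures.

T₂ ≈ 889.0 min

Kepler's third law: T² ∝ a³, so T₂ = T₁ (a₂/a₁)^(3/2).
a₂/a₁ = 4.128, (a₂/a₁)^(3/2) = 8.387.
T₂ = 106.0 × 8.387 = 889.0 min.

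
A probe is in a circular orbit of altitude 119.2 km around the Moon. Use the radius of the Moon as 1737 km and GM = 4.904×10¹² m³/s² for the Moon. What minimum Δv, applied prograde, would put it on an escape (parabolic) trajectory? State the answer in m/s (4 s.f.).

r = 1737 + 119.2 = 1856.2 km = 1.8562×10⁶ m.
Circular speed v_c = √(μ/r) = 1625 m/s.
Escape speed v_esc = √(2μ/r) = √2 × v_c = 2299 m/s.
Δv = v_esc − v_c = 673.3 m/s.

Δv ≈ 673.3 m/s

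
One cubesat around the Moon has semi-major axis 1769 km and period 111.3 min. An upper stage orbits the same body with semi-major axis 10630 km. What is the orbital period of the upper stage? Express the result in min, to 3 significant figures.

Kepler's third law: T² ∝ a³, so T₂ = T₁ (a₂/a₁)^(3/2).
a₂/a₁ = 6.009, (a₂/a₁)^(3/2) = 14.73.
T₂ = 111.3 × 14.73 = 1639 min.

T₂ ≈ 1640 min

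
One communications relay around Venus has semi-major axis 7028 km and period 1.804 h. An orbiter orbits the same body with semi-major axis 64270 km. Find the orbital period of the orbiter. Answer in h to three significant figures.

T₂ ≈ 49.9 h

Kepler's third law: T² ∝ a³, so T₂ = T₁ (a₂/a₁)^(3/2).
a₂/a₁ = 9.145, (a₂/a₁)^(3/2) = 27.65.
T₂ = 1.804 × 27.65 = 49.89 h.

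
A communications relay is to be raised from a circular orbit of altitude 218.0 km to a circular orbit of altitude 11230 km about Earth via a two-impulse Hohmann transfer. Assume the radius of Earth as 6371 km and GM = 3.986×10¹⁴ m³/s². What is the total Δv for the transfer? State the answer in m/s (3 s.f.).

Δv_total ≈ 2850 m/s

r₁ = 6371 + 218.0 = 6589.0 km = 6.5890×10⁶ m.
r₂ = 6371 + 11230 = 17601 km = 1.7601×10⁷ m.
Transfer ellipse a_t = (r₁ + r₂)/2 = 1.210×10⁷ m.
At r₁: circular v_c1 = √(μ/r₁) = 7778 m/s; transfer-perigee v_p = √[μ(2/r₁ − 1/a_t)] = 9383 m/s.
Δv₁ = v_p − v_c1 = 1605 m/s.
At r₂: circular v_c2 = √(μ/r₂) = 4759 m/s; transfer-apogee v_a = √[μ(2/r₂ − 1/a_t)] = 3512 m/s.
Δv₂ = v_c2 − v_a = 1246 m/s.
Total Δv = Δv₁ + Δv₂ = 2851 m/s.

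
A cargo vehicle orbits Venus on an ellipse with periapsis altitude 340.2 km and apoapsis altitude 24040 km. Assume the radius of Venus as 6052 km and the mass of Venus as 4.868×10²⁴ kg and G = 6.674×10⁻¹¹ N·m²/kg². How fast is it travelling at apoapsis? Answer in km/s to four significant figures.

v ≈ 1.945 km/s

μ = GM = 6.674×10⁻¹¹ × 4.868×10²⁴ = 3.249×10¹⁴ m³/s².
r_p = 6052 + 340.2 = 6392.2 km = 6.3922×10⁶ m.
r_a = 6052 + 24040 = 30092 km = 3.0092×10⁷ m.
Semi-major axis a = (r_p + r_a)/2 = 18242 km = 1.824×10⁷ m.
Vis-viva: v² = μ(2/r − 1/a) = 3.249×10¹⁴ × (6.646×10⁻⁸ − 5.482×10⁻⁸) = 3.783×10⁶ m²/s².
v = 1945 m/s = 1.945 km/s.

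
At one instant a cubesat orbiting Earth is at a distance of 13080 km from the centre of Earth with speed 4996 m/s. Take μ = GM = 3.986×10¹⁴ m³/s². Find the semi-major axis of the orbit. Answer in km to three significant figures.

a ≈ 11100 km

r = 1.308×10⁷ m.
Vis-viva rearranged: 1/a = 2/r − v²/μ = 1.529×10⁻⁷ − 6.262×10⁻⁸ = 9.029×10⁻⁸ m⁻¹.
a = 1.108×10⁷ m = 11076 km.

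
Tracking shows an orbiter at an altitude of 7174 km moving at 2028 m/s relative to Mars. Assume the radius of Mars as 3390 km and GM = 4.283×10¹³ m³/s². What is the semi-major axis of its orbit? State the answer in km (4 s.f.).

a ≈ 10720 km

r = 3390 + 7174 = 10564 km = 1.056×10⁷ m.
Vis-viva rearranged: 1/a = 2/r − v²/μ = 1.893×10⁻⁷ − 9.603×10⁻⁸ = 9.330×10⁻⁸ m⁻¹.
a = 1.072×10⁷ m = 10719 km.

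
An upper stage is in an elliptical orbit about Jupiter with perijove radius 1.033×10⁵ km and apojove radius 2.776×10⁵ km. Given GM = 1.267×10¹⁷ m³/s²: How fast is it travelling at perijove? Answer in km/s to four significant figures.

Semi-major axis a = (r_p + r_a)/2 = 1.9045×10⁵ km = 1.904×10⁸ m.
Vis-viva: v² = μ(2/r − 1/a) = 1.267×10¹⁷ × (1.936×10⁻⁸ − 5.251×10⁻⁹) = 1.788×10⁹ m²/s².
v = 42280 m/s = 42.28 km/s.

v ≈ 42.28 km/s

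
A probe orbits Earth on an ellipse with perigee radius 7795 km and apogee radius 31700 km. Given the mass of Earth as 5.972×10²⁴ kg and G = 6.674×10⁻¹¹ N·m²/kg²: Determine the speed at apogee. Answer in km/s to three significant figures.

μ = GM = 6.674×10⁻¹¹ × 5.972×10²⁴ = 3.986×10¹⁴ m³/s².
Semi-major axis a = (r_p + r_a)/2 = 19748 km = 1.975×10⁷ m.
Vis-viva: v² = μ(2/r − 1/a) = 3.986×10¹⁴ × (6.309×10⁻⁸ − 5.064×10⁻⁸) = 4.963×10⁶ m²/s².
v = 2228 m/s = 2.228 km/s.

v ≈ 2.23 km/s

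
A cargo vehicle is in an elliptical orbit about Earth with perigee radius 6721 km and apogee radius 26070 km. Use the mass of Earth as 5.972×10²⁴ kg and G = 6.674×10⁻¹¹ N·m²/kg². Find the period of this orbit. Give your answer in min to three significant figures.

T ≈ 348 min

μ = GM = 6.674×10⁻¹¹ × 5.972×10²⁴ = 3.986×10¹⁴ m³/s².
Semi-major axis a = (r_p + r_a)/2 = (6721.0 + 26070)/2 = 16396 km = 1.640×10⁷ m.
By Kepler's third law T = 2π√(a³/μ) = 2π × 3.325×10³ = 2.089×10⁴ s.
= 348.2 min.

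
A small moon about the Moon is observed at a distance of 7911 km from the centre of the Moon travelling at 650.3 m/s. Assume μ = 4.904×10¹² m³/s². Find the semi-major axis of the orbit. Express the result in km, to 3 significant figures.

r = 7.911×10⁶ m.
Specific orbital energy ε = v²/2 − μ/r = (650.3)²/2 − 4.904×10¹²/7.911×10⁶ = -4.085×10⁵ J/kg.
Since ε = −μ/(2a), a = −μ/(2ε) = 6.003×10⁶ m = 6003.2 km.

a ≈ 6000 km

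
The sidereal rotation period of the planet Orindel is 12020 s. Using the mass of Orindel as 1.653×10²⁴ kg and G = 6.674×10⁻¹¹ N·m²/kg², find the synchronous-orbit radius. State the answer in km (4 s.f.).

μ = GM = 6.674×10⁻¹¹ × 1.653×10²⁴ = 1.103×10¹⁴ m³/s².
A synchronous orbit has period T, so by Kepler's third law a = (μT²/4π²)^(1/3).
μT²/4π² = 1.103×10¹⁴ × (1.202×10⁴)² / 39.48 = 4.037×10²⁰ m³.
a = 7.391×10⁶ m = 7391.0 km.

r_sync ≈ 7391 km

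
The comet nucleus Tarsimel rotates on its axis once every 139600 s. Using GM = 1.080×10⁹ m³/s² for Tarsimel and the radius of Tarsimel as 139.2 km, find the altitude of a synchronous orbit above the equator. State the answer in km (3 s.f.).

A synchronous orbit has period T, so by Kepler's third law a = (μT²/4π²)^(1/3).
μT²/4π² = 1.080×10⁹ × (1.396×10⁵)² / 39.48 = 5.331×10¹⁷ m³.
a = 8.109×10⁵ m = 810.86 km.
Altitude h = a − R = 810.86 − 139.2 = 671.66 km.

h_sync ≈ 672 km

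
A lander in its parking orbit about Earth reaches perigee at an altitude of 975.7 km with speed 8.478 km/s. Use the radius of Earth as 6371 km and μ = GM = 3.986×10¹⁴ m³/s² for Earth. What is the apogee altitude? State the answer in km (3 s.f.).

r_p = 6371 + 975.7 = 7346.7 km = 7.347×10⁶ m.
Specific energy ε = v²/2 − μ/r = -1.832×10⁷ J/kg, so a = −μ/(2ε) = 1.088×10⁷ m.
The apsides satisfy r_p + r_a = 2a, so the apogee radius is 2a − r_p = 1.441×10⁷ m = 14414 km.
Apogee altitude = 14414 − 6371 = 8043.0 km.

apogee altitude ≈ 8040 km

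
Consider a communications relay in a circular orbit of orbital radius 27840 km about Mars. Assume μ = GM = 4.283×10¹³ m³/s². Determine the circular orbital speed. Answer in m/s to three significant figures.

r = 27840 km = 2.784×10⁷ m.
For a circular orbit v = √(μ/r) = √(4.283×10¹³ / 2.784×10⁷) = √(1.538×10⁶) = 1240 m/s.

v ≈ 1240 m/s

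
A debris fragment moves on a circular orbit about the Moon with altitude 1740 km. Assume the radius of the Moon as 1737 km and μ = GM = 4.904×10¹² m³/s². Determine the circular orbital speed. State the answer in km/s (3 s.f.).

v ≈ 1.19 km/s

r = 1737 + 1740 = 3477.0 km = 3.4770×10⁶ m.
For a circular orbit v = √(μ/r) = √(4.904×10¹² / 3.477×10⁶) = √(1.410×10⁶) = 1188 m/s.
That is 1.188 km/s.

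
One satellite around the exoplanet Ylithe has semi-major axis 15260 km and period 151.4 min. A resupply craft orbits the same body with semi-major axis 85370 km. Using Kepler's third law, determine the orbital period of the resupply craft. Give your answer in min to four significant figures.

Kepler's third law: T² ∝ a³, so T₂ = T₁ (a₂/a₁)^(3/2).
a₂/a₁ = 5.594, (a₂/a₁)^(3/2) = 13.23.
T₂ = 151.4 × 13.23 = 2003 min.

T₂ ≈ 2003 min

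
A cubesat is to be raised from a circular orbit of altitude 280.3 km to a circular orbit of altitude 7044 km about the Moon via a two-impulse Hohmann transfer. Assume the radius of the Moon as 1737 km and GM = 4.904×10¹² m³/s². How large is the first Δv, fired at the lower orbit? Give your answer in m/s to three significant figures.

r₁ = 1737 + 280.3 = 2017.3 km = 2.0173×10⁶ m.
r₂ = 1737 + 7044 = 8781.0 km = 8.7810×10⁶ m.
Transfer ellipse a_t = (r₁ + r₂)/2 = 5.399×10⁶ m.
At r₁: circular v_c1 = √(μ/r₁) = 1559 m/s; transfer-perilune v_p = √[μ(2/r₁ − 1/a_t)] = 1988 m/s.
Δv₁ = v_p − v_c1 = 429.2 m/s.

Δv ≈ 429 m/s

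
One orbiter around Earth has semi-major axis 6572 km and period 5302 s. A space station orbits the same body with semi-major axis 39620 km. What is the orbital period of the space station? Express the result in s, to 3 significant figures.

Kepler's third law: T² ∝ a³, so T₂ = T₁ (a₂/a₁)^(3/2).
a₂/a₁ = 6.029, (a₂/a₁)^(3/2) = 14.80.
T₂ = 5302 × 14.80 = 78480 s.

T₂ ≈ 78500 s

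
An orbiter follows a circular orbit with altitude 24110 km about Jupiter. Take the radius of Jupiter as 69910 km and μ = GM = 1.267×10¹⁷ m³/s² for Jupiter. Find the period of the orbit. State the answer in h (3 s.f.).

r = 69910 + 24110 = 94020 km = 9.4020×10⁷ m.
Kepler's third law: T = 2π√(r³/μ) = 2π√((9.402×10⁷)³ / 1.267×10¹⁷).
r³/μ = 6.560×10⁶ s², so T = 2π × 2.561×10³ = 1.609×10⁴ s.
Converting: 1.609×10⁴ s ÷ 3600 = 4.470 h.

T ≈ 4.47 h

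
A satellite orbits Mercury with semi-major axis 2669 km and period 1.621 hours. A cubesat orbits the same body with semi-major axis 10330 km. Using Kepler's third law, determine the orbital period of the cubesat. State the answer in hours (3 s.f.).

Kepler's third law: T² ∝ a³, so T₂ = T₁ (a₂/a₁)^(3/2).
a₂/a₁ = 3.870, (a₂/a₁)^(3/2) = 7.614.
T₂ = 1.621 × 7.614 = 12.34 hours.

T₂ ≈ 12.3 hours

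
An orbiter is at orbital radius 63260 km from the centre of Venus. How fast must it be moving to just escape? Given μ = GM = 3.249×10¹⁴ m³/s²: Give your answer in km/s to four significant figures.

r = 63260 km = 6.326×10⁷ m.
Escape speed v_esc = √(2μ/r) = √(2 × 3.249×10¹⁴ / 6.326×10⁷) = √(1.027×10⁷) = 3205 m/s.
= 3.205 km/s.

v_esc ≈ 3.205 km/s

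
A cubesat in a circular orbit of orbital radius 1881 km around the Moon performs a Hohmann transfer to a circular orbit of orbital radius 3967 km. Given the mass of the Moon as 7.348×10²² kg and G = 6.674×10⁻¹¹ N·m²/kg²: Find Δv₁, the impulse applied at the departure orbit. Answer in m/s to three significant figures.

μ = GM = 6.674×10⁻¹¹ × 7.348×10²² = 4.904×10¹² m³/s².
r₁ = 1881 km = 1.881×10⁶ m.
r₂ = 3967 km = 3.967×10⁶ m.
Transfer ellipse a_t = (r₁ + r₂)/2 = 2.924×10⁶ m.
At r₁: circular v_c1 = √(μ/r₁) = 1615 m/s; transfer-perilune v_p = √[μ(2/r₁ − 1/a_t)] = 1881 m/s.
Δv₁ = v_p − v_c1 = 266.1 m/s.

Δv ≈ 266 m/s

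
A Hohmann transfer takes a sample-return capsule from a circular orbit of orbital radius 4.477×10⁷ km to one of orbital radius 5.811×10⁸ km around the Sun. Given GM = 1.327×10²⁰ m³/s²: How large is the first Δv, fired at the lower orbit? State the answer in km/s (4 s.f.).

r₁ = 4.477×10⁷ km = 4.477×10¹⁰ m.
r₂ = 5.811×10⁸ km = 5.811×10¹¹ m.
Transfer ellipse a_t = (r₁ + r₂)/2 = 3.129×10¹¹ m.
At r₁: circular v_c1 = √(μ/r₁) = 54440 m/s; transfer-perihelion v_p = √[μ(2/r₁ − 1/a_t)] = 74190 m/s.
Δv₁ = v_p − v_c1 = 19750 m/s.
= 19.75 km/s.

Δv ≈ 19.75 km/s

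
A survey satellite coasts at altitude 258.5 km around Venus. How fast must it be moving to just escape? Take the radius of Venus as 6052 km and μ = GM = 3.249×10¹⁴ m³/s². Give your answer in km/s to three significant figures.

r = 6052 + 258.5 = 6310.5 km = 6.3105×10⁶ m.
Escape speed v_esc = √(2μ/r) = √(2 × 3.249×10¹⁴ / 6.310×10⁶) = √(1.030×10⁸) = 10150 m/s.
= 10.15 km/s.

v_esc ≈ 10.1 km/s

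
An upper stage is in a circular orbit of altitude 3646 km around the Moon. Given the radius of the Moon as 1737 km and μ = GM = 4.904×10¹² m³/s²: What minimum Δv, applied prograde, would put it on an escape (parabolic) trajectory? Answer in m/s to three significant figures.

Δv ≈ 395 m/s

r = 1737 + 3646 = 5383.0 km = 5.3830×10⁶ m.
Circular speed v_c = √(μ/r) = 954.5 m/s.
Escape speed v_esc = √(2μ/r) = √2 × v_c = 1350 m/s.
Δv = v_esc − v_c = 395.4 m/s.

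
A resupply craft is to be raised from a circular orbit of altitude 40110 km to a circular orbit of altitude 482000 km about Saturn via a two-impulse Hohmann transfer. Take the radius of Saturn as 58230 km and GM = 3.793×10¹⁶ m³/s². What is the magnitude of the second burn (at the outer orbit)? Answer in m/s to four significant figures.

Δv ≈ 3729 m/s

r₁ = 58230 + 40110 = 98340 km = 9.8340×10⁷ m.
r₂ = 58230 + 482000 = 540230 km = 5.4023×10⁸ m.
Transfer ellipse a_t = (r₁ + r₂)/2 = 3.193×10⁸ m.
At r₁: circular v_c1 = √(μ/r₁) = 19640 m/s; transfer-perikrone v_p = √[μ(2/r₁ − 1/a_t)] = 25550 m/s.
At r₂: circular v_c2 = √(μ/r₂) = 8379 m/s; transfer-apokrone v_a = √[μ(2/r₂ − 1/a_t)] = 4650 m/s.
Δv₂ = v_c2 − v_a = 3729 m/s.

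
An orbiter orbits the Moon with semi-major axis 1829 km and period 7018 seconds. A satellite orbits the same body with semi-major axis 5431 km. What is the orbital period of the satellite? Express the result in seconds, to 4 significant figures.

Kepler's third law: T² ∝ a³, so T₂ = T₁ (a₂/a₁)^(3/2).
a₂/a₁ = 2.969, (a₂/a₁)^(3/2) = 5.117.
T₂ = 7018 × 5.117 = 35910 seconds.

T₂ ≈ 35910 seconds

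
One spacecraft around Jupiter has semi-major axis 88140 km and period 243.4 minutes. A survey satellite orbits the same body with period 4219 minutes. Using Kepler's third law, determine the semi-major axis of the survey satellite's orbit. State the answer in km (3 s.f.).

Kepler's third law: a³ ∝ T², so a₂ = a₁ (T₂/T₁)^(2/3).
T₂/T₁ = 17.33, (T₂/T₁)^(2/3) = 6.698.
a₂ = 88140 × 6.698 = 5.903×10⁵ km.

a₂ ≈ 5.90×10⁵ km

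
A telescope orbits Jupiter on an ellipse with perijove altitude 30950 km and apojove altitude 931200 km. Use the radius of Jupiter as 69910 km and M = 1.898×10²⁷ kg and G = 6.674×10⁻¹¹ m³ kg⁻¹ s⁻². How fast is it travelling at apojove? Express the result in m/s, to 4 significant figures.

v ≈ 4813 m/s

μ = GM = 6.674×10⁻¹¹ × 1.898×10²⁷ = 1.267×10¹⁷ m³/s².
r_p = 69910 + 30950 = 100860 km = 1.0086×10⁸ m.
r_a = 69910 + 931200 = 1001100 km = 1.0011×10⁹ m.
Semi-major axis a = (r_p + r_a)/2 = 5.5098×10⁵ km = 5.510×10⁸ m.
Vis-viva: v² = μ(2/r − 1/a) = 1.267×10¹⁷ × (1.998×10⁻⁹ − 1.815×10⁻⁹) = 2.316×10⁷ m²/s².
v = 4813 m/s.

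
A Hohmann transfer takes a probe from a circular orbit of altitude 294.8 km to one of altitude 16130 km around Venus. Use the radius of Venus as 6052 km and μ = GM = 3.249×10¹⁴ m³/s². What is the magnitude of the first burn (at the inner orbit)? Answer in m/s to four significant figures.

Δv ≈ 1767 m/s

r₁ = 6052 + 294.8 = 6346.8 km = 6.3468×10⁶ m.
r₂ = 6052 + 16130 = 22182 km = 2.2182×10⁷ m.
Transfer ellipse a_t = (r₁ + r₂)/2 = 1.426×10⁷ m.
At r₁: circular v_c1 = √(μ/r₁) = 7155 m/s; transfer-periapsis v_p = √[μ(2/r₁ − 1/a_t)] = 8922 m/s.
Δv₁ = v_p − v_c1 = 1767 m/s.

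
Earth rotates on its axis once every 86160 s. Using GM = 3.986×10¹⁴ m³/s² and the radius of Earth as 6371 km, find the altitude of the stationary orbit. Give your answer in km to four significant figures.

h_sync ≈ 35790 km

A synchronous orbit has period T, so by Kepler's third law a = (μT²/4π²)^(1/3).
μT²/4π² = 3.986×10¹⁴ × (8.616×10⁴)² / 39.48 = 7.495×10²² m³.
a = 4.216×10⁷ m = 42163 km.
Altitude h = a − R = 42163 − 6371 = 35792 km.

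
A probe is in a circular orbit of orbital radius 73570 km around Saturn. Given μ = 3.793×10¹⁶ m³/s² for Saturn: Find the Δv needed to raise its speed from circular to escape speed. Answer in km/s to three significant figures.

r = 73570 km = 7.357×10⁷ m.
Circular speed v_c = √(μ/r) = 22710 m/s.
Escape speed v_esc = √(2μ/r) = √2 × v_c = 32110 m/s.
Δv = v_esc − v_c = 9405 m/s = 9.405 km/s.

Δv ≈ 9.41 km/s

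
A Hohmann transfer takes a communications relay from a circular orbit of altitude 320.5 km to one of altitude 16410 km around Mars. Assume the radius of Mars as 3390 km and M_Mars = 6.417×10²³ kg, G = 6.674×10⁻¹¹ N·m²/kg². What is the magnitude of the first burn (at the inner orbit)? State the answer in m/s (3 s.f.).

μ = GM = 6.674×10⁻¹¹ × 6.417×10²³ = 4.283×10¹³ m³/s².
r₁ = 3390 + 320.5 = 3710.5 km = 3.7105×10⁶ m.
r₂ = 3390 + 16410 = 19800 km = 1.9800×10⁷ m.
Transfer ellipse a_t = (r₁ + r₂)/2 = 1.176×10⁷ m.
At r₁: circular v_c1 = √(μ/r₁) = 3397 m/s; transfer-periapsis v_p = √[μ(2/r₁ − 1/a_t)] = 4409 m/s.
Δv₁ = v_p − v_c1 = 1012 m/s.

Δv ≈ 1010 m/s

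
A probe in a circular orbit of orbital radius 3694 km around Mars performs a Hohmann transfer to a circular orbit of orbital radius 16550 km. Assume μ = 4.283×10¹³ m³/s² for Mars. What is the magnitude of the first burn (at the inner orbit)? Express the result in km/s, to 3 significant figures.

r₁ = 3694 km = 3.694×10⁶ m.
r₂ = 16550 km = 1.655×10⁷ m.
Transfer ellipse a_t = (r₁ + r₂)/2 = 1.012×10⁷ m.
At r₁: circular v_c1 = √(μ/r₁) = 3405 m/s; transfer-periapsis v_p = √[μ(2/r₁ − 1/a_t)] = 4354 m/s.
Δv₁ = v_p − v_c1 = 949.0 m/s.
= 0.949 km/s.

Δv ≈ 0.949 km/s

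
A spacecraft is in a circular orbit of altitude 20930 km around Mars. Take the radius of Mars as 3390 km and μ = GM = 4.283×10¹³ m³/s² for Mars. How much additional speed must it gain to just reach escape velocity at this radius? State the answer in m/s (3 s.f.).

Δv ≈ 550 m/s

r = 3390 + 20930 = 24320 km = 2.4320×10⁷ m.
Circular speed v_c = √(μ/r) = 1327 m/s.
Escape speed v_esc = √(2μ/r) = √2 × v_c = 1877 m/s.
Δv = v_esc − v_c = 549.7 m/s.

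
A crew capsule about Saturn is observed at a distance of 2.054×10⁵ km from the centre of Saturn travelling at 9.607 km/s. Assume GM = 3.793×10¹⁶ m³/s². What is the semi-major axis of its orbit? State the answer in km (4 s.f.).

r = 2.054×10⁸ m.
Specific orbital energy ε = v²/2 − μ/r = (9607)²/2 − 3.793×10¹⁶/2.054×10⁸ = -1.385×10⁸ J/kg.
Since ε = −μ/(2a), a = −μ/(2ε) = 1.369×10⁸ m = 1.3691×10⁵ km.

a ≈ 1.369×10⁵ km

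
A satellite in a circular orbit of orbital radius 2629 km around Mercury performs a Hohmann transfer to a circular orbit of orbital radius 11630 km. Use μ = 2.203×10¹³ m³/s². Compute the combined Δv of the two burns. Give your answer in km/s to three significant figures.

r₁ = 2629 km = 2.629×10⁶ m.
r₂ = 11630 km = 1.163×10⁷ m.
Transfer ellipse a_t = (r₁ + r₂)/2 = 7.130×10⁶ m.
At r₁: circular v_c1 = √(μ/r₁) = 2895 m/s; transfer-periherm v_p = √[μ(2/r₁ − 1/a_t)] = 3697 m/s.
Δv₁ = v_p − v_c1 = 802.4 m/s.
At r₂: circular v_c2 = √(μ/r₂) = 1376 m/s; transfer-apoherm v_a = √[μ(2/r₂ − 1/a_t)] = 835.8 m/s.
Δv₂ = v_c2 − v_a = 540.6 m/s.
Total Δv = Δv₁ + Δv₂ = 1343 m/s = 1.343 km/s.

Δv_total ≈ 1.34 km/s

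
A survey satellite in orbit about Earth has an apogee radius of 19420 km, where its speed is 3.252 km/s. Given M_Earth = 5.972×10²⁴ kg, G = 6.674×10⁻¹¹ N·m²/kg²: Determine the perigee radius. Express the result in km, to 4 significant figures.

μ = GM = 6.674×10⁻¹¹ × 5.972×10²⁴ = 3.986×10¹⁴ m³/s².
r_a = 1.942×10⁷ m.
Specific energy ε = v²/2 − μ/r = -1.524×10⁷ J/kg, so a = −μ/(2ε) = 1.308×10⁷ m.
The apsides satisfy r_p + r_a = 2a, so the perigee radius is 2a − r_a = 6.740×10⁶ m = 6739.8 km.

perigee radius ≈ 6740 km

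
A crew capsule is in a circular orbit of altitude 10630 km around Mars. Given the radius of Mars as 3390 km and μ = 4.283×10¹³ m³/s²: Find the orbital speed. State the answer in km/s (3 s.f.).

r = 3390 + 10630 = 14020 km = 1.4020×10⁷ m.
For a circular orbit v = √(μ/r) = √(4.283×10¹³ / 1.402×10⁷) = √(3.055×10⁶) = 1748 m/s.
That is 1.748 km/s.

v ≈ 1.75 km/s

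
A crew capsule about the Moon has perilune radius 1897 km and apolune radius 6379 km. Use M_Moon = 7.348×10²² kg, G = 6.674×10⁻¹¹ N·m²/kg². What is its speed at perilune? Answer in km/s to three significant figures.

μ = GM = 6.674×10⁻¹¹ × 7.348×10²² = 4.904×10¹² m³/s².
Semi-major axis a = (r_p + r_a)/2 = 4138.0 km = 4.138×10⁶ m.
Vis-viva: v² = μ(2/r − 1/a) = 4.904×10¹² × (1.054×10⁻⁶ − 2.417×10⁻⁷) = 3.985×10⁶ m²/s².
v = 1996 m/s = 1.996 km/s.

v ≈ 2.00 km/s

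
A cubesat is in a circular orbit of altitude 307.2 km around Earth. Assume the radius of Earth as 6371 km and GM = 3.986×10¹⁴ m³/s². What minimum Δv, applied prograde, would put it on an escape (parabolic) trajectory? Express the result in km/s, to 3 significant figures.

Δv ≈ 3.20 km/s

r = 6371 + 307.2 = 6678.2 km = 6.6782×10⁶ m.
Circular speed v_c = √(μ/r) = 7726 m/s.
Escape speed v_esc = √(2μ/r) = √2 × v_c = 10930 m/s.
Δv = v_esc − v_c = 3200 m/s = 3.200 km/s.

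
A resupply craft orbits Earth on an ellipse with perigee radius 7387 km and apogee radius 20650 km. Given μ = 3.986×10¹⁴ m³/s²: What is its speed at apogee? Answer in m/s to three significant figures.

v ≈ 3190 m/s

Semi-major axis a = (r_p + r_a)/2 = 14018 km = 1.402×10⁷ m.
Vis-viva: v² = μ(2/r − 1/a) = 3.986×10¹⁴ × (9.685×10⁻⁸ − 7.133×10⁻⁸) = 1.017×10⁷ m²/s².
v = 3189 m/s.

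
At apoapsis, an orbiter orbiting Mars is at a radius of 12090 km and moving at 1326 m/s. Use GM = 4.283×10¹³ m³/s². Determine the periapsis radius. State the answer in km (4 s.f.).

periapsis radius ≈ 3991 km

r_a = 1.209×10⁷ m.
Specific energy ε = v²/2 − μ/r = -2.663×10⁶ J/kg, so a = −μ/(2ε) = 8.040×10⁶ m.
The apsides satisfy r_p + r_a = 2a, so the periapsis radius is 2a − r_a = 3.991×10⁶ m = 3990.6 km.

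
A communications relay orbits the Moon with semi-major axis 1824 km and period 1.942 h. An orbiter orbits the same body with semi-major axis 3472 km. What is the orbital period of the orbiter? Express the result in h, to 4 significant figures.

T₂ ≈ 5.100 h

Kepler's third law: T² ∝ a³, so T₂ = T₁ (a₂/a₁)^(3/2).
a₂/a₁ = 1.904, (a₂/a₁)^(3/2) = 2.626.
T₂ = 1.942 × 2.626 = 5.100 h.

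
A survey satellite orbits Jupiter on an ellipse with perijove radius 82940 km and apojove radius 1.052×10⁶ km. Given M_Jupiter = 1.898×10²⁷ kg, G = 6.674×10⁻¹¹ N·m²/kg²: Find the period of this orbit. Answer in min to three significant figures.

T ≈ 3980 min

μ = GM = 6.674×10⁻¹¹ × 1.898×10²⁷ = 1.267×10¹⁷ m³/s².
Semi-major axis a = (r_p + r_a)/2 = (82940 + 1.0520×10⁶)/2 = 5.6747×10⁵ km = 5.675×10⁸ m.
By Kepler's third law T = 2π√(a³/μ) = 2π × 3.798×10⁴ = 2.386×10⁵ s.
= 3977 min.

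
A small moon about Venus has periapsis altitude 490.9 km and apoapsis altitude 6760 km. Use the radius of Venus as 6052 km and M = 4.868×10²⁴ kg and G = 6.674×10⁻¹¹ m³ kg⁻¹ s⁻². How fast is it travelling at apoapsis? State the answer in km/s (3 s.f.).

μ = GM = 6.674×10⁻¹¹ × 4.868×10²⁴ = 3.249×10¹⁴ m³/s².
r_p = 6052 + 490.9 = 6542.9 km = 6.5429×10⁶ m.
r_a = 6052 + 6760 = 12812 km = 1.2812×10⁷ m.
Semi-major axis a = (r_p + r_a)/2 = 9677.5 km = 9.677×10⁶ m.
Vis-viva: v² = μ(2/r − 1/a) = 3.249×10¹⁴ × (1.561×10⁻⁷ − 1.033×10⁻⁷) = 1.714×10⁷ m²/s².
v = 4141 m/s = 4.141 km/s.

v ≈ 4.14 km/s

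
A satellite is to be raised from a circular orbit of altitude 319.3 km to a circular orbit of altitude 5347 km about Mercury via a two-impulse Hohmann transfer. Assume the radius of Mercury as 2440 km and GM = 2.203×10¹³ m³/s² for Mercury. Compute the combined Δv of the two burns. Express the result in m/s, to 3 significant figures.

Δv_total ≈ 1070 m/s

r₁ = 2440 + 319.3 = 2759.3 km = 2.7593×10⁶ m.
r₂ = 2440 + 5347 = 7787.0 km = 7.7870×10⁶ m.
Transfer ellipse a_t = (r₁ + r₂)/2 = 5.273×10⁶ m.
At r₁: circular v_c1 = √(μ/r₁) = 2826 m/s; transfer-periherm v_p = √[μ(2/r₁ − 1/a_t)] = 3434 m/s.
Δv₁ = v_p − v_c1 = 608.1 m/s.
At r₂: circular v_c2 = √(μ/r₂) = 1682 m/s; transfer-apoherm v_a = √[μ(2/r₂ − 1/a_t)] = 1217 m/s.
Δv₂ = v_c2 − v_a = 465.3 m/s.
Total Δv = Δv₁ + Δv₂ = 1073 m/s.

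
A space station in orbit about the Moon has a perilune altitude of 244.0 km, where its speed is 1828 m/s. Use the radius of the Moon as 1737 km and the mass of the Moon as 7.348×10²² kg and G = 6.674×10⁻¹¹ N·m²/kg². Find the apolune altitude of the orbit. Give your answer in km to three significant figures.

apolune altitude ≈ 2380 km

μ = GM = 6.674×10⁻¹¹ × 7.348×10²² = 4.904×10¹² m³/s².
r_p = 1737 + 244.0 = 1981.0 km = 1.981×10⁶ m.
Specific energy ε = v²/2 − μ/r = -8.048×10⁵ J/kg, so a = −μ/(2ε) = 3.047×10⁶ m.
The apsides satisfy r_p + r_a = 2a, so the apolune radius is 2a − r_p = 4.113×10⁶ m = 4112.9 km.
Apolune altitude = 4112.9 − 1737 = 2375.9 km.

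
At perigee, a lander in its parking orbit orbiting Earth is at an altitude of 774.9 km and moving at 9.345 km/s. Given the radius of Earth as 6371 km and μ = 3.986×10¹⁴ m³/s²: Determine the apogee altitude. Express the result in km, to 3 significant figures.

r_p = 6371 + 774.9 = 7145.9 km = 7.146×10⁶ m.
Specific energy ε = v²/2 − μ/r = -1.212×10⁷ J/kg, so a = −μ/(2ε) = 1.645×10⁷ m.
The apsides satisfy r_p + r_a = 2a, so the apogee radius is 2a − r_p = 2.575×10⁷ m = 25753 km.
Apogee altitude = 25753 − 6371 = 19382 km.

apogee altitude ≈ 19400 km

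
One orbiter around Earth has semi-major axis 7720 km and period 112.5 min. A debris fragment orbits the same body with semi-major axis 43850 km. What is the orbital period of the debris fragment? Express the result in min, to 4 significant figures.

T₂ ≈ 1523 min

Kepler's third law: T² ∝ a³, so T₂ = T₁ (a₂/a₁)^(3/2).
a₂/a₁ = 5.680, (a₂/a₁)^(3/2) = 13.54.
T₂ = 112.5 × 13.54 = 1523 min.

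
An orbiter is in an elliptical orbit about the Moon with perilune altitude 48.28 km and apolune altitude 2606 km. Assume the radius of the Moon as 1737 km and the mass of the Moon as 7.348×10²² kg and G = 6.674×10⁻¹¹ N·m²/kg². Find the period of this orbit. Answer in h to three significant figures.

μ = GM = 6.674×10⁻¹¹ × 7.348×10²² = 4.904×10¹² m³/s².
r_p = 1737 + 48.28 = 1785.3 km = 1.7853×10⁶ m.
r_a = 1737 + 2606 = 4343.0 km = 4.3430×10⁶ m.
Semi-major axis a = (r_p + r_a)/2 = (1785.3 + 4343.0)/2 = 3064.1 km = 3.064×10⁶ m.
By Kepler's third law T = 2π√(a³/μ) = 2π × 2.422×10³ = 1.522×10⁴ s.
= 4.227 h.

T ≈ 4.23 h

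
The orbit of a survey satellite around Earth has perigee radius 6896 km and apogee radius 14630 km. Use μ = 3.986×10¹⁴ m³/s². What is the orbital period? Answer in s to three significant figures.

T ≈ 11100 s

Semi-major axis a = (r_p + r_a)/2 = (6896.0 + 14630)/2 = 10763 km = 1.076×10⁷ m.
By Kepler's third law T = 2π√(a³/μ) = 2π × 1.769×10³ = 1.111×10⁴ s.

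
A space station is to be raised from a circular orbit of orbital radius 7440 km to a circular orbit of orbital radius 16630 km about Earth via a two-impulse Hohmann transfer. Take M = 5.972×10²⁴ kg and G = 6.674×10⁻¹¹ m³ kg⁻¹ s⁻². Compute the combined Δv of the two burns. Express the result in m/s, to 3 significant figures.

μ = GM = 6.674×10⁻¹¹ × 5.972×10²⁴ = 3.986×10¹⁴ m³/s².
r₁ = 7440 km = 7.440×10⁶ m.
r₂ = 16630 km = 1.663×10⁷ m.
Transfer ellipse a_t = (r₁ + r₂)/2 = 1.204×10⁷ m.
At r₁: circular v_c1 = √(μ/r₁) = 7319 m/s; transfer-perigee v_p = √[μ(2/r₁ − 1/a_t)] = 8604 m/s.
Δv₁ = v_p − v_c1 = 1285 m/s.
At r₂: circular v_c2 = √(μ/r₂) = 4896 m/s; transfer-apogee v_a = √[μ(2/r₂ − 1/a_t)] = 3849 m/s.
Δv₂ = v_c2 − v_a = 1046 m/s.
Total Δv = Δv₁ + Δv₂ = 2331 m/s.

Δv_total ≈ 2330 m/s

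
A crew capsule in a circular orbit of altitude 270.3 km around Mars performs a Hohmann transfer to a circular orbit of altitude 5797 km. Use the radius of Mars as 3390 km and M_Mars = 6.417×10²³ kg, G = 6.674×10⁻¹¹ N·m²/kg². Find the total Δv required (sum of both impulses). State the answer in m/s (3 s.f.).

Δv_total ≈ 1200 m/s

μ = GM = 6.674×10⁻¹¹ × 6.417×10²³ = 4.283×10¹³ m³/s².
r₁ = 3390 + 270.3 = 3660.3 km = 3.6603×10⁶ m.
r₂ = 3390 + 5797 = 9187.0 km = 9.1870×10⁶ m.
Transfer ellipse a_t = (r₁ + r₂)/2 = 6.424×10⁶ m.
At r₁: circular v_c1 = √(μ/r₁) = 3421 m/s; transfer-periapsis v_p = √[μ(2/r₁ − 1/a_t)] = 4091 m/s.
Δv₁ = v_p − v_c1 = 670.1 m/s.
At r₂: circular v_c2 = √(μ/r₂) = 2159 m/s; transfer-apoapsis v_a = √[μ(2/r₂ − 1/a_t)] = 1630 m/s.
Δv₂ = v_c2 − v_a = 529.3 m/s.
Total Δv = Δv₁ + Δv₂ = 1199 m/s.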